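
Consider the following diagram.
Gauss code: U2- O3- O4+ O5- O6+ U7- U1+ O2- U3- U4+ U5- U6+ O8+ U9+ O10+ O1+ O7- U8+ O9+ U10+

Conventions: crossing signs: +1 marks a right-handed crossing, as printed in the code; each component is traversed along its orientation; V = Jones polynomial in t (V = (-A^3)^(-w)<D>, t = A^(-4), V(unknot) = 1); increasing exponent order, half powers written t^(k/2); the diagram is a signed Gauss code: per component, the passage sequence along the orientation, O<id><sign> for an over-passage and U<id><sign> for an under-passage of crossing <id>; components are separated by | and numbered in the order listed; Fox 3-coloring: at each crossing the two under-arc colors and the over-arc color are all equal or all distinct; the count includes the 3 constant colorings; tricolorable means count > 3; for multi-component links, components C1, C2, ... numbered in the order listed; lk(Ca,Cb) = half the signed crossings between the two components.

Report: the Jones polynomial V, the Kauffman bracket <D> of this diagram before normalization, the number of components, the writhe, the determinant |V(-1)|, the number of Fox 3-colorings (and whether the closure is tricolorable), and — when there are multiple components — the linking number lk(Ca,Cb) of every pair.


Jones polynomial: V(t) = t + t^3 - t^4
<D> = -A^-10 + A^-6 + A^2; writhe +2
components 1, writhe +2 (10 crossings)
3-colorings: 9 of 3^10, det 3 — tricolorable
note: V spans 3 powers of t: at least 3 crossings in any diagram


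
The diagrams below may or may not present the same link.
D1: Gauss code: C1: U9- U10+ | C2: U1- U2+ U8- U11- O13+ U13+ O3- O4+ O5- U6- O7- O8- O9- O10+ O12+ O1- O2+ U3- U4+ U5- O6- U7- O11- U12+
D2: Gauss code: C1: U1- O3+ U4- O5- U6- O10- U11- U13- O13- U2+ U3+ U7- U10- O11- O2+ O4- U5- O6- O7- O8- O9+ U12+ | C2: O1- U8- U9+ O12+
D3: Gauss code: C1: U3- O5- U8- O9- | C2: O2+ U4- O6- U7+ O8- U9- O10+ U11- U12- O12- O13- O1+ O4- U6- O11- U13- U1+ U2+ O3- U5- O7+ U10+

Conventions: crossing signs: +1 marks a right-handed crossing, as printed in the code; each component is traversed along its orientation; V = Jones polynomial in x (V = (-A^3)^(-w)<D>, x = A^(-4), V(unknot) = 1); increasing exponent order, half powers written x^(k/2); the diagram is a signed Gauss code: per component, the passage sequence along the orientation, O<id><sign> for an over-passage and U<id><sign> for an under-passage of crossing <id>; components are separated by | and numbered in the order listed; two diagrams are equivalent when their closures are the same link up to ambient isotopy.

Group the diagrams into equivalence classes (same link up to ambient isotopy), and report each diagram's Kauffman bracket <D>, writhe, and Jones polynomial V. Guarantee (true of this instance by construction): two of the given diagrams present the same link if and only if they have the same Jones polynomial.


classes: {D1, D2} | {D3}
V(D1) = x^(-9/2) - x^(-5/2) - x^(-3/2) - x^(-1/2)  [13 crossings, <D> = A^-7 + A^-3 + A - A^9, w = -3]
V(D2) = x^(-9/2) - x^(-5/2) - x^(-3/2) - x^(-1/2)  (w -5, c 13, <D> = A^-13 + A^-9 + A^-5 - A^3)
V(D3) = x^(-17/2) - 4x^(-15/2) + 8x^(-13/2) - 11x^(-11/2) + 13x^(-9/2) - 15x^(-7/2) + 12x^(-5/2) - 10x^(-3/2) + 6x^(-1/2) - 3x^(1/2) + x^(3/2)  [13 crossings, <D> = -A^-21 + 3A^-17 - 6A^-13 + 10A^-9 - 12A^-5 + 15A^-1 - 13A^3 + 11A^7 - 8A^11 + 4A^15 - A^19, w = -5]
note: 2 classes among 3 diagrams; unequal V(x) rules out equality


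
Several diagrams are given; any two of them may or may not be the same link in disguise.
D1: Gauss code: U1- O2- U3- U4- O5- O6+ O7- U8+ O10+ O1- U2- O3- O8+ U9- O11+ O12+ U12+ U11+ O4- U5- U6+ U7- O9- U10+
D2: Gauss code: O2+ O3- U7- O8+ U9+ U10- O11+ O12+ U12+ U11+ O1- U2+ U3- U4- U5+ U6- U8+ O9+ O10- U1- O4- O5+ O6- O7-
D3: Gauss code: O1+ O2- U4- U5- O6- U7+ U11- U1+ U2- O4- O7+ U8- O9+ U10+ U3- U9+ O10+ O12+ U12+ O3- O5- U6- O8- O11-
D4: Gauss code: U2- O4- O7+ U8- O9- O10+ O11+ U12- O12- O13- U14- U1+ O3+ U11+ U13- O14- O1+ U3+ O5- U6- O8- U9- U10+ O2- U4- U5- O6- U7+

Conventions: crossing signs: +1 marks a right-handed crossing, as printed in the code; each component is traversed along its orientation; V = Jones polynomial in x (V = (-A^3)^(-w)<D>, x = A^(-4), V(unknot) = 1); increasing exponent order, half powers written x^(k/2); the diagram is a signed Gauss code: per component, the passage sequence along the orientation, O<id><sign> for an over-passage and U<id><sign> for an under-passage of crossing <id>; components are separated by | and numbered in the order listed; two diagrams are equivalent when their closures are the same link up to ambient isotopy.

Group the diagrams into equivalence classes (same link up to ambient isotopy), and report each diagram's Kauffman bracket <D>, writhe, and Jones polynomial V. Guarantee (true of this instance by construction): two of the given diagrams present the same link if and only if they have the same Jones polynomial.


classes: {D1, D3, D4} | {D2}
V(D1) = -x^-6 + x^-5 - x^-4 + 2x^-3 - x^-2 + x^-1  [12 crossings, <D> = A^-2 - A^2 + 2A^6 - A^10 + A^14 - A^18, w = -2]
V(D2) = 1  (w 0, c 12, <D> = 1)
D3 (bracket A^-2 - A^2 + 2A^6 - A^10 + A^14 - A^18; 12 crossings at w = -2): V = -x^-6 + x^-5 - x^-4 + 2x^-3 - x^-2 + x^-1
V(D4) = -x^-6 + x^-5 - x^-4 + 2x^-3 - x^-2 + x^-1  [14 crossings, <D> = A^-8 - A^-4 + 2 - A^4 + A^8 - A^12, w = -4]
note: V(x) takes 2 values over 4 diagrams, fixing the grouping


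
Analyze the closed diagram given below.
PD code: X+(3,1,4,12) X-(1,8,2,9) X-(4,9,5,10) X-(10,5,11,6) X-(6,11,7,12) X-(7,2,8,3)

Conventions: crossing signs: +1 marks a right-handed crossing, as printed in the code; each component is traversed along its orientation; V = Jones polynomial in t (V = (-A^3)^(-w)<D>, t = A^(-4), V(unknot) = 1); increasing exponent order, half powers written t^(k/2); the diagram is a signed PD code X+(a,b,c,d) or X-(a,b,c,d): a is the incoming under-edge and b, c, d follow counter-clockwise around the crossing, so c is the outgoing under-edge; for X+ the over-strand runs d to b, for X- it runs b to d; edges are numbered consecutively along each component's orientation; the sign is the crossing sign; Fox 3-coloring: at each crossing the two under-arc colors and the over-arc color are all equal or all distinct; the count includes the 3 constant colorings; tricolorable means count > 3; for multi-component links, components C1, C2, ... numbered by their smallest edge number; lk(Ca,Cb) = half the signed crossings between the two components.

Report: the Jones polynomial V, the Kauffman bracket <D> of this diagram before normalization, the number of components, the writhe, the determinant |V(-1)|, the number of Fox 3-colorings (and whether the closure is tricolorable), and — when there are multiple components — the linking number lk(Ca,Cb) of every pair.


V(t) = -t^-6 + t^-5 - t^-4 + 2t^-3 - t^-2 + t^-1
bracket: A^-8 - A^-4 + 2 - A^4 + A^8 - A^12, w = -4
1 component, writhe -4, over 6 crossings
det 7, colorings 3 of 3^6 — not tricolorable
observation: V spans 5 powers of t: at least 5 crossings in any diagram


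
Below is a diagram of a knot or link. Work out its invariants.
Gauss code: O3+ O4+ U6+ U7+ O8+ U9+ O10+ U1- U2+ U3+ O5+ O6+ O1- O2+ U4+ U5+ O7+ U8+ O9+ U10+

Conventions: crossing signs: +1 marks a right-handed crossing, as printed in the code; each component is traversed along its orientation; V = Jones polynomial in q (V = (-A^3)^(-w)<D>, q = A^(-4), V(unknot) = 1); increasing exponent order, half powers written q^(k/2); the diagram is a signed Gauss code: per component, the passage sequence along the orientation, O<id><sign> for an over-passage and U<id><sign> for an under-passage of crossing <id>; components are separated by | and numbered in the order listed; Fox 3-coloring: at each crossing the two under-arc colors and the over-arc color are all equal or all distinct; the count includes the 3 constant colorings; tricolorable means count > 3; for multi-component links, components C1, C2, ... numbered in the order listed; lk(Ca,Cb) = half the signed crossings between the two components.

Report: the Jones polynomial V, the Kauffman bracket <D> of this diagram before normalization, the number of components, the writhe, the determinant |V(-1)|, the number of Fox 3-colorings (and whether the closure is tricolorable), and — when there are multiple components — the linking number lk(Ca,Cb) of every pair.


Jones polynomial: V(q) = q^3 + q^5 - q^6 + q^7 - q^8 + q^9 - q^10
<D> = -A^-16 + A^-12 - A^-8 + A^-4 - 1 + A^4 + A^12; writhe +8
components 1, writhe +8 (10 crossings)
3-colorings: 3 of 3^10, det 7 — not tricolorable
note: det 7 = |V(-1)|; not divisible by 3, so not tricolorable


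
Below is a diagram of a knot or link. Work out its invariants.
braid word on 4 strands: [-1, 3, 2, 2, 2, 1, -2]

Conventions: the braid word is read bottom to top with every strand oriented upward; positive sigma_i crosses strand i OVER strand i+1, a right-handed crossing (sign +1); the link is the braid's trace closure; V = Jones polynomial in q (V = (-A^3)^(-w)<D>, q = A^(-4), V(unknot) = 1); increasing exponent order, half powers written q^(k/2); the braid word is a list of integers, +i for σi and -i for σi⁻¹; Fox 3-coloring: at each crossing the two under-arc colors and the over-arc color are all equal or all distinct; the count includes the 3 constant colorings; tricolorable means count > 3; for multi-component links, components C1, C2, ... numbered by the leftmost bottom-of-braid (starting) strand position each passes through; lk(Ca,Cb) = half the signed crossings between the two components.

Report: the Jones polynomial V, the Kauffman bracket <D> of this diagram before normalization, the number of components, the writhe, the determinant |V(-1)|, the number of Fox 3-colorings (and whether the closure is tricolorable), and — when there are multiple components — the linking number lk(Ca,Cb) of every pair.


V(q) = q + q^3 - q^4
bracket: A^-7 - A^-3 - A^5, w = +3
1 component, writhe +3, over 7 crossings
det 3, colorings 9 of 3^7 — tricolorable
observation: |V(-1)| = 3: so tricolorable, since 3 divides 3


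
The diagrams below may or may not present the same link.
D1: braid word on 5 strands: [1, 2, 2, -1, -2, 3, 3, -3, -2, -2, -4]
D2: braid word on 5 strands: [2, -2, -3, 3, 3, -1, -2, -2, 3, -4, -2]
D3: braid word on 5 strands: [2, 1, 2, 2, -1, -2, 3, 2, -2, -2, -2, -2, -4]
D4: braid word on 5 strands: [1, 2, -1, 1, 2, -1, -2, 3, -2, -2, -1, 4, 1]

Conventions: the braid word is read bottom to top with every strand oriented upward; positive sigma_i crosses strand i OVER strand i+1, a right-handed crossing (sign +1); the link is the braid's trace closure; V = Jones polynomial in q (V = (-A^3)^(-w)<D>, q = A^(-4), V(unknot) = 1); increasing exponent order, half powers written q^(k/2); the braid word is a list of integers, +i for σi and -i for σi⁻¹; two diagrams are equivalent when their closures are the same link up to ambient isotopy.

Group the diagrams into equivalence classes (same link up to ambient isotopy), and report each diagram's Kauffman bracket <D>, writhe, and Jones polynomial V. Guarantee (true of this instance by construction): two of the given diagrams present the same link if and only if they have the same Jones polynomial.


equivalence classes: {D1, D3, D4} | {D2}
D1 (bracket A^-9 + 2A^-1 - A^3 + A^7 - A^11; 11 crossings at w = -1): V = q^(-7/2) - q^(-5/2) + q^(-3/2) - 2q^(-1/2) - q^(3/2)
V(D2) = q^(-7/2) - 2q^(-5/2) + q^(-3/2) - 2q^(-1/2) + q^(1/2) - q^(3/2)  (w -3, c 11, <D> = A^-15 - A^-11 + 2A^-7 - A^-3 + 2A - A^5)
D3 (bracket A^-9 + 2A^-1 - A^3 + A^7 - A^11; 13 crossings at w = -1): V = q^(-7/2) - q^(-5/2) + q^(-3/2) - 2q^(-1/2) - q^(3/2)
V(D4) = q^(-7/2) - q^(-5/2) + q^(-3/2) - 2q^(-1/2) - q^(3/2)  (w +1, c 13, <D> = A^-3 + 2A^5 - A^9 + A^13 - A^17)
key observation: comparing 4 Jones polynomials yields 2 groups


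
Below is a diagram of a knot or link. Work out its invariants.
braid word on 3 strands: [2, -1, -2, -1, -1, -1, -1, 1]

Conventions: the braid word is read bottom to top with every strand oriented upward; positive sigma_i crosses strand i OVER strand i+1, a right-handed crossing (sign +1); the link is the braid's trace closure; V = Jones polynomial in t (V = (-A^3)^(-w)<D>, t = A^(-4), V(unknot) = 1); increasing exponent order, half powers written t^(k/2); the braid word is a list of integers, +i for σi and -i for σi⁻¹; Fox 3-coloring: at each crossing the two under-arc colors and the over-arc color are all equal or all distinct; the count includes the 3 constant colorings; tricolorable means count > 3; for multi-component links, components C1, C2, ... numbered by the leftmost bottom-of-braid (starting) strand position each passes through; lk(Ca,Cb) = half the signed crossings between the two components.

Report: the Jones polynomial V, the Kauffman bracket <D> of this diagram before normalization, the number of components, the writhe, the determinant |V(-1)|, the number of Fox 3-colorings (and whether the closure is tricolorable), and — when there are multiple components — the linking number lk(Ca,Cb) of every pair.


V = -t^-4 + t^-3 + t^-1
<D> = A^-8 + 1 - A^4 (w = -4)
1 component over 8 crossings, w = -4
9 Fox colorings among 3^8, |V(-1)| = 3: tricolorable
why: |V(-1)| = 3: so tricolorable, since 3 divides 3


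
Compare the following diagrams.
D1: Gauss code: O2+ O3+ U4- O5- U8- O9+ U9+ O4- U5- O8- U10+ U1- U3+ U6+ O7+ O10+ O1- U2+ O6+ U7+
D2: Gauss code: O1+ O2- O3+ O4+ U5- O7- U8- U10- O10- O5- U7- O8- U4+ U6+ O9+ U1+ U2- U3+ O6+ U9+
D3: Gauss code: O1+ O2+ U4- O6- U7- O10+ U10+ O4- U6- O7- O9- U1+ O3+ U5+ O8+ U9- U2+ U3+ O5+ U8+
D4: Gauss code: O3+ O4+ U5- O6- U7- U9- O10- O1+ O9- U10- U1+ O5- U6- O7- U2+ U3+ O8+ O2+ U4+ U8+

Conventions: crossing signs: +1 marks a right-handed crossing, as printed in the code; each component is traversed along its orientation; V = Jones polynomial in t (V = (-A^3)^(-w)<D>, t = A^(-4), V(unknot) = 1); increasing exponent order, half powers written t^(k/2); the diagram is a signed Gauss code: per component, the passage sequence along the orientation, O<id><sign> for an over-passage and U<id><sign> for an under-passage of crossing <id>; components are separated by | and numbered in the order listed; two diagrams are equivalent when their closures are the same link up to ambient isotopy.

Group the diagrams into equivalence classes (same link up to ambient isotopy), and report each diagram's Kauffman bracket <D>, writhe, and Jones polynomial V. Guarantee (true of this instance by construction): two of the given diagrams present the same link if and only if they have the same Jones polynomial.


grouping into links: {D1, D2, D3, D4}
V(D1) = -t^-3 + t^-2 - t^-1 + 3 - t + t^2 - t^3  (w +2, c 10, <D> = -A^-6 + A^-2 - A^2 + 3A^6 - A^10 + A^14 - A^18)
V(D2) = -t^-3 + t^-2 - t^-1 + 3 - t + t^2 - t^3  [10 crossings, <D> = -A^-12 + A^-8 - A^-4 + 3 - A^4 + A^8 - A^12, w = 0]
D3 (bracket -A^-6 + A^-2 - A^2 + 3A^6 - A^10 + A^14 - A^18; 10 crossings at w = +2): V = -t^-3 + t^-2 - t^-1 + 3 - t + t^2 - t^3
V(D4) = -t^-3 + t^-2 - t^-1 + 3 - t + t^2 - t^3  (w 0, c 10, <D> = -A^-12 + A^-8 - A^-4 + 3 - A^4 + A^8 - A^12)
why: all 4 diagrams share one V(t), hence one class


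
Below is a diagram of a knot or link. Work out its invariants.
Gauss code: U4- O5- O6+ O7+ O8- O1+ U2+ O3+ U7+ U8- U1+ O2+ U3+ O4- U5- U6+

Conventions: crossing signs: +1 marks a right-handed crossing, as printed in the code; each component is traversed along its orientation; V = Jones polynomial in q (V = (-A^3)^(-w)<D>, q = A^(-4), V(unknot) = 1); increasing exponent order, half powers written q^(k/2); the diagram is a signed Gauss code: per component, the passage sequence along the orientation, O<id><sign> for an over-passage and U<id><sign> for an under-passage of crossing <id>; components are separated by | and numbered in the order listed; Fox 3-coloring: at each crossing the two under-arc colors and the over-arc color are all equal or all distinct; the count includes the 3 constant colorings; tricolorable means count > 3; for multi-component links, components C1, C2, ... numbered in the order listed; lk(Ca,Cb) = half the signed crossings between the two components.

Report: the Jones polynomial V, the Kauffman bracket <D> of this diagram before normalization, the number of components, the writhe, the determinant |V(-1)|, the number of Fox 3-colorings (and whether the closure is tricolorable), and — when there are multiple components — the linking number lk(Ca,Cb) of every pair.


Jones polynomial: V(q) = q + q^3 - q^4
<D> = -A^-10 + A^-6 + A^2; writhe +2
components 1, writhe +2 (8 crossings)
3-colorings: 9 of 3^8, det 3 — tricolorable
note: w = +2 (over 8 crossings) is diagram-only; (-A^3)^(-2) removes it from V


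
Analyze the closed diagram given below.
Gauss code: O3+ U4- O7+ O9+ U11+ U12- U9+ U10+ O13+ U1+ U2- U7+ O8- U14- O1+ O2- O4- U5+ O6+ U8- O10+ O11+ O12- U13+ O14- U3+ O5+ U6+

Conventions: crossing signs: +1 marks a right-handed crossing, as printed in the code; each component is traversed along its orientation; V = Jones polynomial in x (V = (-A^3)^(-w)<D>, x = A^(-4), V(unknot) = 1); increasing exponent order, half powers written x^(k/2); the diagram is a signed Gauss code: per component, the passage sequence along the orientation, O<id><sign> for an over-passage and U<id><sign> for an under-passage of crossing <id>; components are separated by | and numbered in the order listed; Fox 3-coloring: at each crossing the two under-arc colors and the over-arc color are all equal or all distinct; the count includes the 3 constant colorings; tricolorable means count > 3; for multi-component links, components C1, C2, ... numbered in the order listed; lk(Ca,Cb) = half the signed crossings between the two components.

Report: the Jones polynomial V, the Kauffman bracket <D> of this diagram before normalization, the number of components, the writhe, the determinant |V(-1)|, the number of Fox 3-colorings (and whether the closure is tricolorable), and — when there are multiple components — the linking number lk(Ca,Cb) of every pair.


V = -x^-2 + 3x^-1 - 5 + 8x - 9x^2 + 10x^3 - 8x^4 + 6x^5 - 4x^6 + x^7
<D> = A^-16 - 4A^-12 + 6A^-8 - 8A^-4 + 10 - 9A^4 + 8A^8 - 5A^12 + 3A^16 - A^20 (w = +4)
1 component over 14 crossings, w = +4
3 Fox colorings among 3^14, |V(-1)| = 55: not tricolorable
why: w = +4 (over 14 crossings) is diagram-only; (-A^3)^(-4) removes it from V


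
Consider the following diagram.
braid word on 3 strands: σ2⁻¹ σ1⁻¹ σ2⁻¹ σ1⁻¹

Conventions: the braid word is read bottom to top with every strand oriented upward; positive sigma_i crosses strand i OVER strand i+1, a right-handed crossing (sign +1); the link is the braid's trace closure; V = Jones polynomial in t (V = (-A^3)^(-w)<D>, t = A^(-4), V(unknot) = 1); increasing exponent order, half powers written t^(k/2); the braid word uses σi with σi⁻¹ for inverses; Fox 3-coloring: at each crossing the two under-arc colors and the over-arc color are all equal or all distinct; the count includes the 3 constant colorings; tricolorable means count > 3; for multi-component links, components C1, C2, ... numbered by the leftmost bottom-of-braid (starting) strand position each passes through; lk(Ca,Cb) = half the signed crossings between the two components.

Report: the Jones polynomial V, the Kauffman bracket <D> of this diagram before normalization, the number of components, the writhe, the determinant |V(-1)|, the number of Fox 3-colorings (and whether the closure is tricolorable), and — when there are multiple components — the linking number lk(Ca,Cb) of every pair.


V(t) = -t^-4 + t^-3 + t^-1
bracket: A^-8 + 1 - A^4, w = -4
1 component, writhe -4, over 4 crossings
det 3, colorings 9 of 3^4 — tricolorable
observation: the span of V is 3, forcing >= 3 crossings in any diagram


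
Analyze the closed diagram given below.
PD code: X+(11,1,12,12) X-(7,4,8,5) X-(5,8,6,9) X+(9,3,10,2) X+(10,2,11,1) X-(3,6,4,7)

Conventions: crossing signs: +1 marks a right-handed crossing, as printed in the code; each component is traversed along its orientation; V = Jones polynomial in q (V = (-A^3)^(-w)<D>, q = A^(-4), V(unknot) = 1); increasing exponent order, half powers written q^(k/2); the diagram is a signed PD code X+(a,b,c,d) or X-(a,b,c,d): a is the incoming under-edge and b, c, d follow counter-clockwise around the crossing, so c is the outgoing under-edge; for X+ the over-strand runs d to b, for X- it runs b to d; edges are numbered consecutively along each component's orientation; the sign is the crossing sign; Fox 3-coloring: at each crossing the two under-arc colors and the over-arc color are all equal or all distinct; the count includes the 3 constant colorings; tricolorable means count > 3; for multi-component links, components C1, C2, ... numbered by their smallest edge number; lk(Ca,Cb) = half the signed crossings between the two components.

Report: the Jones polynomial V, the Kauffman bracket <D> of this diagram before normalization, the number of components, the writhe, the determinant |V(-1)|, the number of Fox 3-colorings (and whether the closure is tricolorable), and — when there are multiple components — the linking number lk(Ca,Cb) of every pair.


V(q) = -q^-4 + q^-3 + q^-1
bracket: A^4 + A^12 - A^16, w = 0
1 component, writhe 0, over 6 crossings
det 3, colorings 9 of 3^6 — tricolorable
observation: w = 0 (over 6 crossings) is diagram-only; (-A^3)^(0) removes it from V


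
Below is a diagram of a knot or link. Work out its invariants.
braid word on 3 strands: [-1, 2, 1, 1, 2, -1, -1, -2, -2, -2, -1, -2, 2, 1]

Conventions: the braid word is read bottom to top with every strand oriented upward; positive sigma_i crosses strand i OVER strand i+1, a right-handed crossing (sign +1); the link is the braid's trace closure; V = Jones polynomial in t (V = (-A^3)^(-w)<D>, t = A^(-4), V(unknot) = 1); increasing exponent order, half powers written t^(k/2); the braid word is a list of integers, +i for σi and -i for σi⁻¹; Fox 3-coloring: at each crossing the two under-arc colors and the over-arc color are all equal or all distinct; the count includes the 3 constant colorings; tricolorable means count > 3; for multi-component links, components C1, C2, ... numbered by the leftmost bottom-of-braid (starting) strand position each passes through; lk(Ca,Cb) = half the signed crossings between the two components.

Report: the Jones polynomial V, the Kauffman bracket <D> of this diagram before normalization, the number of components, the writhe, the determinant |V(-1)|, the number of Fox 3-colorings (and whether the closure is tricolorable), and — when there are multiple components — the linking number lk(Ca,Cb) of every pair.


Jones polynomial: V(t) = t^-5 - 2t^-4 + 2t^-3 - 2t^-2 + 2t^-1 - 1 + t
<D> = A^-10 - A^-6 + 2A^-2 - 2A^2 + 2A^6 - 2A^10 + A^14; writhe -2
components 1, writhe -2 (14 crossings)
3-colorings: 3 of 3^14, det 11 — not tricolorable
note: the span of V is 6, forcing >= 6 crossings in any diagram


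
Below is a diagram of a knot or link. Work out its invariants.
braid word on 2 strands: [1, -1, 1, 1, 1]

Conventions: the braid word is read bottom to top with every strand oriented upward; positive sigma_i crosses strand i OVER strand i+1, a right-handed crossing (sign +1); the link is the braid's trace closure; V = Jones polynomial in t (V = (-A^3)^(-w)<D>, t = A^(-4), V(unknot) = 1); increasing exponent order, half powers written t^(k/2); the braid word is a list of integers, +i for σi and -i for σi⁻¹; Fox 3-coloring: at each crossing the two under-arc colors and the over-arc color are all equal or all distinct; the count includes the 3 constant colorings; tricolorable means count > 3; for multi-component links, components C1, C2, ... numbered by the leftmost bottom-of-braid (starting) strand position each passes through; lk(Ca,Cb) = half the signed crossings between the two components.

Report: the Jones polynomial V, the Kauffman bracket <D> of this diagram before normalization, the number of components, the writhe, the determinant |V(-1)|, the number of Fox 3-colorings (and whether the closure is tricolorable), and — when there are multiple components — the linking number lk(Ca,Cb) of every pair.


V = t + t^3 - t^4
<D> = A^-7 - A^-3 - A^5 (w = +3)
1 component over 5 crossings, w = +3
9 Fox colorings among 3^5, |V(-1)| = 3: tricolorable
why: w = +3 shifts under R1 moves; the (-A^3)^(-3) factor cancels that in V


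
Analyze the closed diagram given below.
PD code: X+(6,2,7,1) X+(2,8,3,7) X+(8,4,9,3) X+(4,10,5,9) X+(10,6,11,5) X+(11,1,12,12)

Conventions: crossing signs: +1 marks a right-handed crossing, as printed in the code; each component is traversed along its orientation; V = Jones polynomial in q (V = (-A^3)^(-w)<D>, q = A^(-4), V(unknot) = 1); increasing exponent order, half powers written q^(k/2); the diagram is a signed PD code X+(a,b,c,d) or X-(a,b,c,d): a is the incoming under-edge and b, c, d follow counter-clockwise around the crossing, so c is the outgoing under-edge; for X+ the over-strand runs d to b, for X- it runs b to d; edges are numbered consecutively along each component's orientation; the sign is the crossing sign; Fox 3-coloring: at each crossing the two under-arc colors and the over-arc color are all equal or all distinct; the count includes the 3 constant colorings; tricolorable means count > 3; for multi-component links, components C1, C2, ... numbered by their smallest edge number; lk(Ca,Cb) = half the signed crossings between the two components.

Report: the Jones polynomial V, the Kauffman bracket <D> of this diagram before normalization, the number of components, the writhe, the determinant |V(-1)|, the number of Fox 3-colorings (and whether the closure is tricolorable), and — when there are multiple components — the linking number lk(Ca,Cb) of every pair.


V = q^2 + q^4 - q^5 + q^6 - q^7
<D> = -A^-10 + A^-6 - A^-2 + A^2 + A^10 (w = +6)
1 component over 6 crossings, w = +6
3 Fox colorings among 3^6, |V(-1)| = 5: not tricolorable
why: V spans 5 powers of q: at least 5 crossings in any diagram


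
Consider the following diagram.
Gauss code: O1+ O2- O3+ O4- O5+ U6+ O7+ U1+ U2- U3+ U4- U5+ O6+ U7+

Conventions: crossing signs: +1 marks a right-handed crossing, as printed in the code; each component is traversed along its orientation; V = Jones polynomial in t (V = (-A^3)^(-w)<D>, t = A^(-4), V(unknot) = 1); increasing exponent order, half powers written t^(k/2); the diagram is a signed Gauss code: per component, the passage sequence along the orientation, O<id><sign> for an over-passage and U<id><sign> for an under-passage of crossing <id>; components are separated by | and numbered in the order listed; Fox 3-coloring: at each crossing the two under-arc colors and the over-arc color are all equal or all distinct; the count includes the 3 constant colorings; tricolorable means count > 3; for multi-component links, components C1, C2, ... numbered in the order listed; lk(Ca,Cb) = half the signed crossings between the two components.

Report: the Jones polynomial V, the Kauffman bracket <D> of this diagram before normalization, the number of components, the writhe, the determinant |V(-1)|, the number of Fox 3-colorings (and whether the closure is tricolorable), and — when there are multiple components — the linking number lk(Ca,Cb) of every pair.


V(t) = t + t^3 - t^4
bracket: A^-7 - A^-3 - A^5, w = +3
1 component, writhe +3, over 7 crossings
det 3, colorings 9 of 3^7 — tricolorable
observation: |V(-1)| = 3: so tricolorable, since 3 divides 3


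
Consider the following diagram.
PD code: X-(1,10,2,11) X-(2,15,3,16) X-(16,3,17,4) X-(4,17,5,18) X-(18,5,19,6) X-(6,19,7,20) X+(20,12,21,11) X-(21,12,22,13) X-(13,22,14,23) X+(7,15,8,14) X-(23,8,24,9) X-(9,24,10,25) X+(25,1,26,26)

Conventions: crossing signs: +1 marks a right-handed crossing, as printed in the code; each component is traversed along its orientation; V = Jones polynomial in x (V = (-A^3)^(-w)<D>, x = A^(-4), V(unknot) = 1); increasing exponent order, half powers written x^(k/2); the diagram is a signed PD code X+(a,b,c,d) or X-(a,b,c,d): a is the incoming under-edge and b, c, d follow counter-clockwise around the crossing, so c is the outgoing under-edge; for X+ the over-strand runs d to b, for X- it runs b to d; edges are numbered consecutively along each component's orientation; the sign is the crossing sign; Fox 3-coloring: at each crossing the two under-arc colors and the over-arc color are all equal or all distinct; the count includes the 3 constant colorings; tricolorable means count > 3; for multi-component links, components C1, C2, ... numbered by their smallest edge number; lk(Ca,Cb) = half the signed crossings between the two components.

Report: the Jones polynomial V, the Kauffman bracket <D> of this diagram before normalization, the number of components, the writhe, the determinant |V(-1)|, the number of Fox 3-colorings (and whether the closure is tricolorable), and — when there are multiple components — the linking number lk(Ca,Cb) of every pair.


V(x) = -x^-12 + 2x^-11 - 4x^-10 + 5x^-9 - 5x^-8 + 5x^-7 - 4x^-6 + 3x^-5 - x^-4 + x^-3
bracket: -A^-9 + A^-5 - 3A^-1 + 4A^3 - 5A^7 + 5A^11 - 5A^15 + 4A^19 - 2A^23 + A^27, w = -7
1 component, writhe -7, over 13 crossings
det 31, colorings 3 of 3^13 — not tricolorable
observation: w = -7 (over 13 crossings) is diagram-only; (-A^3)^(7) removes it from V


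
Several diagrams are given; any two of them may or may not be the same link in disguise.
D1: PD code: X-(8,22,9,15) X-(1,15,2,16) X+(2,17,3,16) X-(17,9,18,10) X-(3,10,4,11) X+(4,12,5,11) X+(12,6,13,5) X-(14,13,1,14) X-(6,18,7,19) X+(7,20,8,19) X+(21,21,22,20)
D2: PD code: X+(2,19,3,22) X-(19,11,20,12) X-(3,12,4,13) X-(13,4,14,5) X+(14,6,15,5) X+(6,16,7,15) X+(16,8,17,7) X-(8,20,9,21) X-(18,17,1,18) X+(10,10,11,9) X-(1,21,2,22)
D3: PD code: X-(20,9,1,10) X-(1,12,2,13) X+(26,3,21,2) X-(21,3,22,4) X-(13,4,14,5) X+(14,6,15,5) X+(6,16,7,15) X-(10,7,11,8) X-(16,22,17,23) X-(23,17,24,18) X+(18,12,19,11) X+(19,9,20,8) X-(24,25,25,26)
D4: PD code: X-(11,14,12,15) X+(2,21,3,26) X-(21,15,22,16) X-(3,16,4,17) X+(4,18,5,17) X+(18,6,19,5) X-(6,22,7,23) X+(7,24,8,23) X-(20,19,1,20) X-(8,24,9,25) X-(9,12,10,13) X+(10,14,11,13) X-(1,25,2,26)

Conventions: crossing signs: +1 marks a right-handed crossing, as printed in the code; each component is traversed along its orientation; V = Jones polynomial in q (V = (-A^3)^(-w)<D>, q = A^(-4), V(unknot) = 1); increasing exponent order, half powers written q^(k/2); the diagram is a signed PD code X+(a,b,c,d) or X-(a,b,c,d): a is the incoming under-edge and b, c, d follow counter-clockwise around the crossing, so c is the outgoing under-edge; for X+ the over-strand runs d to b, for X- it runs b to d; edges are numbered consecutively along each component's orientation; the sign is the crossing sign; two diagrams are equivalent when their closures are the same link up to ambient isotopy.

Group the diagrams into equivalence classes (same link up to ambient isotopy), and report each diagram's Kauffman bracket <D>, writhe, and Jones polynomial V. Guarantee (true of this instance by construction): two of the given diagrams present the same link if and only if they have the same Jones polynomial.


classes: {D1, D2, D3, D4}
V(D1) = -q^(-5/2) - q^(-1/2)  [11 crossings, <D> = A^-1 + A^7, w = -1]
V(D2) = -q^(-5/2) - q^(-1/2)  [11 crossings, <D> = A^-1 + A^7, w = -1]
D3 (bracket A^-7 + A; 13 crossings at w = -3): V = -q^(-5/2) - q^(-1/2)
D4 (bracket A^-7 + A; 13 crossings at w = -3): V = -q^(-5/2) - q^(-1/2)
insight: all 4 diagrams share one V(q), hence one class


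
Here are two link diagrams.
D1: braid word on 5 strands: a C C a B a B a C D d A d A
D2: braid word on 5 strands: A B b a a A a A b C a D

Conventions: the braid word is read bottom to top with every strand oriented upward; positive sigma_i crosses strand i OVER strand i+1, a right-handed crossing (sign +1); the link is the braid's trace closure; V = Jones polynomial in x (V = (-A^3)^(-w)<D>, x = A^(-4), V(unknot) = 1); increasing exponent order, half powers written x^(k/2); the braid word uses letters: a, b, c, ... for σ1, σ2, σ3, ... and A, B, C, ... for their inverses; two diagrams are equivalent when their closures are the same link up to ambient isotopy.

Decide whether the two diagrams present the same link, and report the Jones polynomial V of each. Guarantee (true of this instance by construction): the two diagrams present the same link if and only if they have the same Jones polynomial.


equivalent: no
D1 (bracket A^-10 - A^-6 + 2A^-2 - 3A^2 + 3A^6 - 2A^10 + 2A^14 - A^18; 14 crossings at w = -2): V = -x^-6 + 2x^-5 - 2x^-4 + 3x^-3 - 3x^-2 + 2x^-1 - 1 + x
V(D2) = 1  (w 0, c 12, <D> = 1)
key observation: V(x) takes 2 values over 2 diagrams, fixing the grouping


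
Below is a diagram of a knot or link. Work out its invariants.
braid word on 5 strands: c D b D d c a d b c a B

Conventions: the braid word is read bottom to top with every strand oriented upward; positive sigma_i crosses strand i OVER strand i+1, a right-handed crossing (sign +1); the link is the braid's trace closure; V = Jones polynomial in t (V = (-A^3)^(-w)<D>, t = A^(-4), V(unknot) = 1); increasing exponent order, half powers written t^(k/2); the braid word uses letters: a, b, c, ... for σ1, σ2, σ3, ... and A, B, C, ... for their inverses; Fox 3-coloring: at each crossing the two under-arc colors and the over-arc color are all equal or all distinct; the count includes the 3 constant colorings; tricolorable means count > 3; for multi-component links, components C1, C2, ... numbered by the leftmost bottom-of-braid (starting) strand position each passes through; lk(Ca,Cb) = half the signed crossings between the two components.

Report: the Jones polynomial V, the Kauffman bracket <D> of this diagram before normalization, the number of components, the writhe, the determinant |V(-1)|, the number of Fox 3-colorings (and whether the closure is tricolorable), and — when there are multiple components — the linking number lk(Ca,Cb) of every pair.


Jones polynomial: V(t) = t - t^2 + 2t^3 - t^4 + t^5 - t^6
<D> = -A^-6 + A^-2 - A^2 + 2A^6 - A^10 + A^14; writhe +6
components 1, writhe +6 (12 crossings)
3-colorings: 3 of 3^12, det 7 — not tricolorable
note: the span of V is 5, forcing >= 5 crossings in any diagram


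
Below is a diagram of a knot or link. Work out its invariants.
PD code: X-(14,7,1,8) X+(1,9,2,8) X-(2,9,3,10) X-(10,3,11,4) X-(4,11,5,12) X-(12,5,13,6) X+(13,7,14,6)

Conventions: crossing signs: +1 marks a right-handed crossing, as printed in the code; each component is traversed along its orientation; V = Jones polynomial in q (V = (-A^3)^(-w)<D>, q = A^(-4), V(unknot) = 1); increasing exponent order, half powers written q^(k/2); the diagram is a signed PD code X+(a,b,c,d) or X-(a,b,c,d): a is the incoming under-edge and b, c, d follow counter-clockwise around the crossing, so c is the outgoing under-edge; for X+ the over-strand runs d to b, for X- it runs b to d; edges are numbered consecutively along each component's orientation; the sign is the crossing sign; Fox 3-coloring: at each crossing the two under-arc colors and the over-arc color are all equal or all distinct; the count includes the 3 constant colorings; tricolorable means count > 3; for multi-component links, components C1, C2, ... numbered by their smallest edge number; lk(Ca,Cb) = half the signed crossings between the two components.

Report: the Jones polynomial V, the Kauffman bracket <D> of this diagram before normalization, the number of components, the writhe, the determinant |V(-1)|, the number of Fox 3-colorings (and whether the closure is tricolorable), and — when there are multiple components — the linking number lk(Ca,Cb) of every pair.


Jones polynomial: V(q) = -q^-4 + q^-3 + q^-1
<D> = -A^-5 - A^3 + A^7; writhe -3
components 1, writhe -3 (7 crossings)
3-colorings: 9 of 3^7, det 3 — tricolorable
note: |V(-1)| = 3: so tricolorable, since 3 divides 3


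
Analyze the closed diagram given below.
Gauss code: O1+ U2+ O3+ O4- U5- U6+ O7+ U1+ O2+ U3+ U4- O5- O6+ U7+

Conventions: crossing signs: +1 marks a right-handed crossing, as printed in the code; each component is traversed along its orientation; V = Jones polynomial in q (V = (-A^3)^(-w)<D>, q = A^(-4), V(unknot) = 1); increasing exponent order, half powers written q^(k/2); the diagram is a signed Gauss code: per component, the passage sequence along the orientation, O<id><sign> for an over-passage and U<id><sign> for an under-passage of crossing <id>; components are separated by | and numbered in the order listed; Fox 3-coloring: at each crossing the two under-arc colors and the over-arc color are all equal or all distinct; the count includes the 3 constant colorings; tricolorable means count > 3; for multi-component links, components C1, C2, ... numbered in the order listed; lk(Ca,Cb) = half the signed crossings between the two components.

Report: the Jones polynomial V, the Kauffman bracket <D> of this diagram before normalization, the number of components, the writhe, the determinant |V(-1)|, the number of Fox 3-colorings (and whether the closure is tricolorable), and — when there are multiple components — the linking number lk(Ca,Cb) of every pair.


V = q + q^3 - q^4
<D> = A^-7 - A^-3 - A^5 (w = +3)
1 component over 7 crossings, w = +3
9 Fox colorings among 3^7, |V(-1)| = 3: tricolorable
why: w = +3 shifts under R1 moves; the (-A^3)^(-3) factor cancels that in V


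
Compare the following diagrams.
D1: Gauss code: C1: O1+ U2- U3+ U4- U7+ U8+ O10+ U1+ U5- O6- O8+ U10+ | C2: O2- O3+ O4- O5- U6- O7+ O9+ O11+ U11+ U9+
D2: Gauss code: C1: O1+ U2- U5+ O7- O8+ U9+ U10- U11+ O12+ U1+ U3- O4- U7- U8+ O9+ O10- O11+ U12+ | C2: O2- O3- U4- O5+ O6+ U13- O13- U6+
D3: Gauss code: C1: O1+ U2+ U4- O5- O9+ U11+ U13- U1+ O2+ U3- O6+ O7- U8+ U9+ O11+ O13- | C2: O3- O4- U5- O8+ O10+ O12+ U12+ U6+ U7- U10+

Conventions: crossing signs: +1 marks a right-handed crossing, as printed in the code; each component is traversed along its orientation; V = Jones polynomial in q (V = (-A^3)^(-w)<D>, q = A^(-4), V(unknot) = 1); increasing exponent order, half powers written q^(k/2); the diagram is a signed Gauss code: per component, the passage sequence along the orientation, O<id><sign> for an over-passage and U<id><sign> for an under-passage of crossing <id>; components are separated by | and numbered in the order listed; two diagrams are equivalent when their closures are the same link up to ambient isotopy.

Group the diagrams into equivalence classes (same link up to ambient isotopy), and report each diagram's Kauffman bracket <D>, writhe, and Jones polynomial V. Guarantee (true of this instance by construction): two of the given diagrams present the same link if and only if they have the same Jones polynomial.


equivalence classes: {D1, D2, D3}
D1 (bracket -A^-5 + A^-1 - A^3 + 2A^7 + A^15; 11 crossings at w = +3): V = -q^(-3/2) - 2q^(1/2) + q^(3/2) - q^(5/2) + q^(7/2)
D2 (bracket -A^-11 + A^-7 - A^-3 + 2A + A^9; 13 crossings at w = +1): V = -q^(-3/2) - 2q^(1/2) + q^(3/2) - q^(5/2) + q^(7/2)
D3 (bracket -A^-5 + A^-1 - A^3 + 2A^7 + A^15; 13 crossings at w = +3): V = -q^(-3/2) - 2q^(1/2) + q^(3/2) - q^(5/2) + q^(7/2)
key observation: one V(q) for all 3 diagrams — one class (guaranteed)


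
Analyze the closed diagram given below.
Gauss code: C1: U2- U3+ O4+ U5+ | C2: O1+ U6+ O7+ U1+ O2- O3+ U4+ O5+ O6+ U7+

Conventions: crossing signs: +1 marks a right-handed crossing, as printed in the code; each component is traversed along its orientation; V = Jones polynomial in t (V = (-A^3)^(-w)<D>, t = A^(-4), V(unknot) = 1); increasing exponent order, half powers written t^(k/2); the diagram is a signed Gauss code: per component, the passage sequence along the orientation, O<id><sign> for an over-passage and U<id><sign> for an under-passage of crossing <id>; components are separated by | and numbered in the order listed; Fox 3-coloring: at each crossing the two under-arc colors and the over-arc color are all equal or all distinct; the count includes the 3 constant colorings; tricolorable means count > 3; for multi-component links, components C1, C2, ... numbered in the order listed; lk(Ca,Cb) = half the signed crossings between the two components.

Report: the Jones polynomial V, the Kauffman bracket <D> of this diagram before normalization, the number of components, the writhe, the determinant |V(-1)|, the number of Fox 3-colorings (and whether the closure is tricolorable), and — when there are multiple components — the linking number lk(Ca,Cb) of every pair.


Jones polynomial: V(t) = -t^(3/2) - 2t^(7/2) + t^(9/2) - t^(11/2) + t^(13/2)
<D> = -A^-11 + A^-7 - A^-3 + 2A + A^9; writhe +5
components 2, writhe +5 (7 crossings)
linking number lk(C1,C2) = +1
3-colorings: 9 of 3^7, det 6 — tricolorable
note: the span of V is 5, within the link bound 7 + 2 - 1
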